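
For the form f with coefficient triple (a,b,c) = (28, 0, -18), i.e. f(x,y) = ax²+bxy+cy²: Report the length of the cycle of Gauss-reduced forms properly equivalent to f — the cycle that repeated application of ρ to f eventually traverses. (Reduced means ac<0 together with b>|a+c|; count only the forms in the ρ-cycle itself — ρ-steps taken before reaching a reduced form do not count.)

D = 2016, ⌊√D⌋ = 44
descent: ρ → (-18,36,10)  [lands on river]
river: ρ → (10,44,-2)
river: ρ → (-2,44,10)
river: ρ → (10,36,-18)
ρ-cycle length = 4 (tail of 1 descent step not counted)

4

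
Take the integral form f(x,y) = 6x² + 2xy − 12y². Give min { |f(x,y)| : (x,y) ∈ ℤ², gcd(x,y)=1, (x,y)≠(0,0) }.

descent: ρ → (-12,-2,6)
descent: ρ → (6,14,-4)  [lands on river]
river: ρ → (-4,10,12)
river: ρ → (12,14,-2)
river: ρ → (-2,14,12)
river: ρ → (12,10,-4)
river: ρ → (-4,14,6)
river: ρ → (6,10,-8)
river: ρ → (-8,6,8)
river: ρ → (8,10,-6)
river: ρ → (-6,14,4)
river: ρ → (4,10,-12)
river: ρ → (-12,14,2)
river: ρ → (2,14,-12)
river: ρ → (-12,10,4)
river: ρ → (4,14,-6)
river: ρ → (-6,10,8)
river: ρ → (8,6,-8)
river: ρ → (-8,10,6)
closes: descent 2, river 18
min |a| on river = 2

2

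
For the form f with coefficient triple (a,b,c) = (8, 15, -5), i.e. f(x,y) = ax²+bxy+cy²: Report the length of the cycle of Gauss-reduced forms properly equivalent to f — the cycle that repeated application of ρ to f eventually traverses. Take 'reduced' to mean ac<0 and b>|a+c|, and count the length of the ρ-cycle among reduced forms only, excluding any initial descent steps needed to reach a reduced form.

D = 385, ⌊√D⌋ = 19
river: ρ → (-5,15,8)
river: ρ → (8,17,-3)
river: ρ → (-3,19,2)
river: ρ → (2,17,-12)
river: ρ → (-12,7,7)
river: ρ → (7,7,-12)
river: ρ → (-12,17,2)
river: ρ → (2,19,-3)
river: ρ → (-3,17,8)
river: ρ → (8,15,-5)
ρ-cycle length = 10 (tail of 0 descent steps not counted)

10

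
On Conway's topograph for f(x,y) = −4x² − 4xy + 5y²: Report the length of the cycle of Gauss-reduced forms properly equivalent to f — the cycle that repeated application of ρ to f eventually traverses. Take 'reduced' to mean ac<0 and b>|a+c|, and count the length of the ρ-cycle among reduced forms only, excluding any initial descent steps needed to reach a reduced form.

D = 96, ⌊√D⌋ = 9
descent: ρ → (5,4,-4)  [lands on river]
river: ρ → (-4,4,5)
river: ρ → (5,6,-3)
river: ρ → (-3,6,5)
ρ-cycle length = 4 (tail of 1 descent step not counted)

4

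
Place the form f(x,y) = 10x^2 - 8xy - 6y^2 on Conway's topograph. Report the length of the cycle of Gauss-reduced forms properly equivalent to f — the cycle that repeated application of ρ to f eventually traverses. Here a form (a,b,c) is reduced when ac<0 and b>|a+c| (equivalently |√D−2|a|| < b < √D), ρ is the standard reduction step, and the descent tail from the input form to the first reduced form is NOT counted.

D = 304, ⌊√D⌋ = 17
descent: ρ → (-6,8,10)  [lands on river]
river: ρ → (10,12,-4)
river: ρ → (-4,12,10)
river: ρ → (10,8,-6)
river: ρ → (-6,16,2)
river: ρ → (2,16,-6)
ρ-cycle length = 6 (tail of 1 descent step not counted)

6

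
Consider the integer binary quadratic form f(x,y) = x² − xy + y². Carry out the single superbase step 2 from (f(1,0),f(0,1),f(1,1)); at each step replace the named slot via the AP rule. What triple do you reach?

start (1,1,1) = (f(1,0),f(0,1),f(1,1))
replace slot 2: 2·(1+1) − 1 = 3 → (1,3,1)

1,3,1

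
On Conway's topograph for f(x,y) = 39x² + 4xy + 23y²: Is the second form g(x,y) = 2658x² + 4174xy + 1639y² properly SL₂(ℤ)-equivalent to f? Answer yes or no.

D₁ = -3572, D₂ = -3572
f: flip: (39,4,23)→(23,-4,39)
f: reduced (well bottom): (23,-4,39) with a≤c, −a<b≤a
g: translate: b→-1142 (≡4174 mod 5316), so (2658,4174,1639)→(2658,-1142,123)
g: flip: (2658,-1142,123)→(123,1142,2658)
g: translate: b→-88 (≡1142 mod 246), so (123,1142,2658)→(123,-88,23)
g: flip: (123,-88,23)→(23,88,123)
g: translate: b→-4 (≡88 mod 46), so (23,88,123)→(23,-4,39)
g: reduced (well bottom): (23,-4,39) with a≤c, −a<b≤a
reduced forms (23, -4, 39) vs (23, -4, 39) ⇒ equivalent

yes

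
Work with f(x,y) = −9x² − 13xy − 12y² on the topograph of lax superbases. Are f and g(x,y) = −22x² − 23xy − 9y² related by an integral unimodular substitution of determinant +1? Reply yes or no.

D₁ = -263, D₂ = -263
f is negative-definite; reduce −f:
−f: translate: b→-5 (≡13 mod 18), so (9,13,12)→(9,-5,8)
−f: flip: (9,-5,8)→(8,5,9)
−f: reduced (well bottom): (8,5,9) with a≤c, −a<b≤a
flip sign back: reduced form of f is (-8,-5,-9)
g is negative-definite; reduce −g:
−g: translate: b→-21 (≡23 mod 44), so (22,23,9)→(22,-21,8)
−g: flip: (22,-21,8)→(8,21,22)
−g: translate: b→5 (≡21 mod 16), so (8,21,22)→(8,5,9)
−g: reduced (well bottom): (8,5,9) with a≤c, −a<b≤a
flip sign back: reduced form of g is (-8,-5,-9)
reduced forms (-8, -5, -9) vs (-8, -5, -9) ⇒ equivalent

yes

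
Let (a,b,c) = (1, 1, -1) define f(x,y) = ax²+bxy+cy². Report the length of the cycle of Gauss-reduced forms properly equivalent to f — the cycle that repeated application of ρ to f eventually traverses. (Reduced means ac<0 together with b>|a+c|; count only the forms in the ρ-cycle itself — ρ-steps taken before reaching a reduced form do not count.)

D = 5, ⌊√D⌋ = 2
river: ρ → (-1,1,1)
river: ρ → (1,1,-1)
ρ-cycle length = 2 (tail of 0 descent steps not counted)

2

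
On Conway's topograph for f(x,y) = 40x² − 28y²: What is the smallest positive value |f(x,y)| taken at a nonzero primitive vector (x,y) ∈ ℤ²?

descent: ρ → (-28,56,12)  [lands on river]
river: ρ → (12,64,-8)
river: ρ → (-8,64,12)
river: ρ → (12,56,-28)
closes: descent 1, river 4
min |a| on river = 8

8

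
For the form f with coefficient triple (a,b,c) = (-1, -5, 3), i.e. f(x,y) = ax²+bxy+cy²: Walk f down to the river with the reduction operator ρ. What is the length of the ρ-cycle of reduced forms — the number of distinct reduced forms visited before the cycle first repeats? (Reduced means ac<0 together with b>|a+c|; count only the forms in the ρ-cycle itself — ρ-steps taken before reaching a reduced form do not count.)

D = 37, ⌊√D⌋ = 6
descent: ρ → (3,5,-1)  [lands on river]
river: ρ → (-1,5,3)
river: ρ → (3,1,-3)
river: ρ → (-3,5,1)
river: ρ → (1,5,-3)
river: ρ → (-3,1,3)
ρ-cycle length = 6 (tail of 1 descent step not counted)

6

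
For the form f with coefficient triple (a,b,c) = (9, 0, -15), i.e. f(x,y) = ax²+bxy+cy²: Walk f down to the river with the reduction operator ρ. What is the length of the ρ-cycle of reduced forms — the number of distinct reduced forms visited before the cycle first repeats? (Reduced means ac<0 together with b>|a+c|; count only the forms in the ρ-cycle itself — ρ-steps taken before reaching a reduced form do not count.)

D = 540, ⌊√D⌋ = 23
descent: ρ → (-15,0,9)
descent: ρ → (9,18,-6)  [lands on river]
river: ρ → (-6,18,9)
ρ-cycle length = 2 (tail of 2 descent steps not counted)

2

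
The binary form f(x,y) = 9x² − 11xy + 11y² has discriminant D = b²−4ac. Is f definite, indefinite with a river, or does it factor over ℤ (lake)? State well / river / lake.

D = b²−4ac = (-11)² − 4·9·11 = -275
D < 0 ⇒ definite ⇒ every region one sign ⇒ single well

well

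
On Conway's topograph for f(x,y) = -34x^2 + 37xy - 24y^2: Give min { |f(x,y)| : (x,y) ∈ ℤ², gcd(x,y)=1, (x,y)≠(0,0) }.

translate: b→31 (≡-37 mod 68), so (34,-37,24)→(34,31,21)
flip: (34,31,21)→(21,-31,34)
translate: b→11 (≡-31 mod 42), so (21,-31,34)→(21,11,24)
reduced (well bottom): (21,11,24) with a≤c, −a<b≤a
well minimum |f| = |-21| = 21 (negative-definite)

21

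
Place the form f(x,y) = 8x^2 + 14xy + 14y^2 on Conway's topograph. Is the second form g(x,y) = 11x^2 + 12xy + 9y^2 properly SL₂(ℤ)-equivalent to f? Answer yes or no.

D₁ = -252, D₂ = -252
f: translate: b→-2 (≡14 mod 16), so (8,14,14)→(8,-2,8)
f: flip: (8,-2,8)→(8,2,8)
f: reduced (well bottom): (8,2,8) with a≤c, −a<b≤a
g: translate: b→-10 (≡12 mod 22), so (11,12,9)→(11,-10,8)
g: flip: (11,-10,8)→(8,10,11)
g: translate: b→-6 (≡10 mod 16), so (8,10,11)→(8,-6,9)
g: reduced (well bottom): (8,-6,9) with a≤c, −a<b≤a
reduced forms (8, 2, 8) vs (8, -6, 9) ⇒ inequivalent

no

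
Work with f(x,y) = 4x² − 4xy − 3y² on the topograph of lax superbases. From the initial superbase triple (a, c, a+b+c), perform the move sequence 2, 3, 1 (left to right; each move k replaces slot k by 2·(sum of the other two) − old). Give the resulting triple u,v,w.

start (4,-3,-3) = (f(1,0),f(0,1),f(1,1))
replace slot 2: 2·(4+(-3)) − (-3) = 5 → (4,5,-3)
replace slot 3: 2·(4+5) − (-3) = 21 → (4,5,21)
replace slot 1: 2·(5+21) − 4 = 48 → (48,5,21)

48,5,21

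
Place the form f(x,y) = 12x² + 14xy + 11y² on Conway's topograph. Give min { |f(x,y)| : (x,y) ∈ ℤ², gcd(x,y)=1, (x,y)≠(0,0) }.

translate: b→-10 (≡14 mod 24), so (12,14,11)→(12,-10,9)
flip: (12,-10,9)→(9,10,12)
translate: b→-8 (≡10 mod 18), so (9,10,12)→(9,-8,11)
reduced (well bottom): (9,-8,11) with a≤c, −a<b≤a
well minimum = a = 9

9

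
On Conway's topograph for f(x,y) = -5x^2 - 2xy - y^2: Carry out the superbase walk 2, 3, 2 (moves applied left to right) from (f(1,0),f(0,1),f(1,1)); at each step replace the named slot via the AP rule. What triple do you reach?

start (-5,-1,-8) = (f(1,0),f(0,1),f(1,1))
replace slot 2: 2·((-5)+(-8)) − (-1) = -25 → (-5,-25,-8)
replace slot 3: 2·((-5)+(-25)) − (-8) = -52 → (-5,-25,-52)
replace slot 2: 2·((-5)+(-52)) − (-25) = -89 → (-5,-89,-52)

-5,-89,-52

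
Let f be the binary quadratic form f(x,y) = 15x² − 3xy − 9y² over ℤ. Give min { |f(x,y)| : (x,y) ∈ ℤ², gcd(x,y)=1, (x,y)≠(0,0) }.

descent: ρ → (-9,21,3)  [lands on river]
river: ρ → (3,21,-9)
river: ρ → (-9,15,9)
river: ρ → (9,21,-3)
river: ρ → (-3,21,9)
river: ρ → (9,15,-9)
closes: descent 1, river 6
min |a| on river = 3

3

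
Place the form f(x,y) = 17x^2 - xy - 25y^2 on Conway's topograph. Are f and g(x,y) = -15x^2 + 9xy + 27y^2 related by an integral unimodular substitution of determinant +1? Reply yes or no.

D₁ = 1701, D₂ = 1701
river cycle of f (length 8): (17, 33, -9), (-9, 39, 5), (5, 41, -1), (-1, 41, 5), (5, 39, -9), (-9, 33, 17), (17, 35, -7), (-7, 35, 17)
river cycle of g (length 4): (-15, 39, 3), (3, 39, -15), (-15, 21, 21), (21, 21, -15)
cycles differ ⇒ inequivalent

no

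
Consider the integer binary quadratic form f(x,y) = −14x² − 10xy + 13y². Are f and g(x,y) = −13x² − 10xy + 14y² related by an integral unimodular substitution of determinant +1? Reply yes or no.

D₁ = 828, D₂ = 828
river cycle of f (length 8): (13, 10, -14), (-14, 18, 9), (9, 18, -14), (-14, 10, 13), (13, 16, -11), (-11, 28, 1), (1, 28, -11), (-11, 16, 13)
river cycle of g (length 8): (14, 10, -13), (-13, 16, 11), (11, 28, -1), (-1, 28, 11), (11, 16, -13), (-13, 10, 14), (14, 18, -9), (-9, 18, 14)
cycles differ ⇒ inequivalent

no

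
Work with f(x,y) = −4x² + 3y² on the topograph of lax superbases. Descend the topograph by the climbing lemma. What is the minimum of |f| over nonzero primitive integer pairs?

descent: ρ → (3,6,-1)  [lands on river]
river: ρ → (-1,6,3)
closes: descent 1, river 2
min |a| on river = 1

1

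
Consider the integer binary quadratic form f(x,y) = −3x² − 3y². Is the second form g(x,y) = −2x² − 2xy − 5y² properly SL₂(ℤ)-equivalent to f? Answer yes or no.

D₁ = -36, D₂ = -36
f is negative-definite; reduce −f:
−f: reduced (well bottom): (3,0,3) with a≤c, −a<b≤a
flip sign back: reduced form of f is (-3,0,-3)
g is negative-definite; reduce −g:
−g: reduced (well bottom): (2,2,5) with a≤c, −a<b≤a
flip sign back: reduced form of g is (-2,-2,-5)
reduced forms (-3, 0, -3) vs (-2, -2, -5) ⇒ inequivalent

no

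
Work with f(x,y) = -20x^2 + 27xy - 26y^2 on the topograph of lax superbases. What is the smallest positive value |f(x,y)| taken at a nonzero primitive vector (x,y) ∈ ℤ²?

translate: b→13 (≡-27 mod 40), so (20,-27,26)→(20,13,19)
flip: (20,13,19)→(19,-13,20)
reduced (well bottom): (19,-13,20) with a≤c, −a<b≤a
well minimum |f| = |-19| = 19 (negative-definite)

19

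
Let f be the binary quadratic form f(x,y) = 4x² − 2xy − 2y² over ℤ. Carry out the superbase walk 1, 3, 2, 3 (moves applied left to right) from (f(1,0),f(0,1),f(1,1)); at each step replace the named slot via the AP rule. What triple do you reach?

start (4,-2,0) = (f(1,0),f(0,1),f(1,1))
replace slot 1: 2·((-2)+0) − 4 = -8 → (-8,-2,0)
replace slot 3: 2·((-8)+(-2)) − 0 = -20 → (-8,-2,-20)
replace slot 2: 2·((-8)+(-20)) − (-2) = -54 → (-8,-54,-20)
replace slot 3: 2·((-8)+(-54)) − (-20) = -104 → (-8,-54,-104)

-8,-54,-104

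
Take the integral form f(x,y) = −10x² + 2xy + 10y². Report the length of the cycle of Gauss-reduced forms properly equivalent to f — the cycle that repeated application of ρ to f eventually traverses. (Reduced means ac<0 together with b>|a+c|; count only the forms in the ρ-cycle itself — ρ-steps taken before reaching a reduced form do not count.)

D = 404, ⌊√D⌋ = 20
river: ρ → (10,18,-2)
river: ρ → (-2,18,10)
river: ρ → (10,2,-10)
river: ρ → (-10,18,2)
river: ρ → (2,18,-10)
river: ρ → (-10,2,10)
ρ-cycle length = 6 (tail of 0 descent steps not counted)

6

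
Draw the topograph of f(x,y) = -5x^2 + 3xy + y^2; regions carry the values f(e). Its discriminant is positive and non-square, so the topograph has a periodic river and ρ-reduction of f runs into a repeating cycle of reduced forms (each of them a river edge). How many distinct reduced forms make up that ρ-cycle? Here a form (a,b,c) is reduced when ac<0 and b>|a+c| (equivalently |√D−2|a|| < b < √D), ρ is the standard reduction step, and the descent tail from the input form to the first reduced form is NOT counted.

D = 29, ⌊√D⌋ = 5
descent: ρ → (1,5,-1)  [lands on river]
river: ρ → (-1,5,1)
ρ-cycle length = 2 (tail of 1 descent step not counted)

2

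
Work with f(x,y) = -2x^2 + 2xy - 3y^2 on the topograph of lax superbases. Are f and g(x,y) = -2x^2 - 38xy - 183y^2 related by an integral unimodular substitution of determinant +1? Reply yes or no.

D₁ = -20, D₂ = -20
f is negative-definite; reduce −f:
−f: translate: b→2 (≡-2 mod 4), so (2,-2,3)→(2,2,3)
−f: reduced (well bottom): (2,2,3) with a≤c, −a<b≤a
flip sign back: reduced form of f is (-2,-2,-3)
g is negative-definite; reduce −g:
−g: translate: b→2 (≡38 mod 4), so (2,38,183)→(2,2,3)
−g: reduced (well bottom): (2,2,3) with a≤c, −a<b≤a
flip sign back: reduced form of g is (-2,-2,-3)
reduced forms (-2, -2, -3) vs (-2, -2, -3) ⇒ equivalent

yes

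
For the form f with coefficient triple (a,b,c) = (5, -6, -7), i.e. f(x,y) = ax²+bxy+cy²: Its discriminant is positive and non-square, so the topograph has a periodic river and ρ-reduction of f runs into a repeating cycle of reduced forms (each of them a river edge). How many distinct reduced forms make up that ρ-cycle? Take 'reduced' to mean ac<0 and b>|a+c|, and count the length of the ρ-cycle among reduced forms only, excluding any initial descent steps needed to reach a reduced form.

D = 176, ⌊√D⌋ = 13
descent: ρ → (-7,6,5)  [lands on river]
river: ρ → (5,4,-8)
river: ρ → (-8,12,1)
river: ρ → (1,12,-8)
river: ρ → (-8,4,5)
river: ρ → (5,6,-7)
river: ρ → (-7,8,4)
river: ρ → (4,8,-7)
ρ-cycle length = 8 (tail of 1 descent step not counted)

8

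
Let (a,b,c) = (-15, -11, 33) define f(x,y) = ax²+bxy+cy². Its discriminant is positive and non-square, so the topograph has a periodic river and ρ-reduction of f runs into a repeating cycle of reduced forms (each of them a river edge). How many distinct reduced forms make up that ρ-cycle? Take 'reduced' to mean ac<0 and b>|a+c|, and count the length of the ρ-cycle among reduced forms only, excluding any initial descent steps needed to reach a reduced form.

D = 2101, ⌊√D⌋ = 45
descent: ρ → (33,11,-15)
descent: ρ → (-15,19,29)  [lands on river]
river: ρ → (29,39,-5)
river: ρ → (-5,41,21)
river: ρ → (21,43,-3)
river: ρ → (-3,41,35)
river: ρ → (35,29,-9)
river: ρ → (-9,43,7)
river: ρ → (7,41,-15)
ρ-cycle length = 8 (tail of 2 descent steps not counted)

8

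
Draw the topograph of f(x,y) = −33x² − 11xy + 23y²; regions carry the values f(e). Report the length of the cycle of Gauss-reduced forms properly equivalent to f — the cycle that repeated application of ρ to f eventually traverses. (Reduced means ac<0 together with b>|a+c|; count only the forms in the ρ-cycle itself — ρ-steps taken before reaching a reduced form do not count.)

D = 3157, ⌊√D⌋ = 56
descent: ρ → (23,11,-33)  [lands on river]
river: ρ → (-33,55,1)
river: ρ → (1,55,-33)
river: ρ → (-33,11,23)
river: ρ → (23,35,-21)
river: ρ → (-21,49,9)
river: ρ → (9,41,-41)
river: ρ → (-41,41,9)
river: ρ → (9,49,-21)
river: ρ → (-21,35,23)
ρ-cycle length = 10 (tail of 1 descent step not counted)

10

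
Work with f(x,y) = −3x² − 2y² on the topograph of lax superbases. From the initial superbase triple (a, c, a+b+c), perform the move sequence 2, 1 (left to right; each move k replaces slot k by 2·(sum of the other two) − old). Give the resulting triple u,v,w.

start (-3,-2,-5) = (f(1,0),f(0,1),f(1,1))
replace slot 2: 2·((-3)+(-5)) − (-2) = -14 → (-3,-14,-5)
replace slot 1: 2·((-14)+(-5)) − (-3) = -35 → (-35,-14,-5)

-35,-14,-5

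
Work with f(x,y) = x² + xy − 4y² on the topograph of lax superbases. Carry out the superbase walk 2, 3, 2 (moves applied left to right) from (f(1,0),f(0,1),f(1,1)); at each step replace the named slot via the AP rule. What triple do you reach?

start (1,-4,-2) = (f(1,0),f(0,1),f(1,1))
replace slot 2: 2·(1+(-2)) − (-4) = 2 → (1,2,-2)
replace slot 3: 2·(1+2) − (-2) = 8 → (1,2,8)
replace slot 2: 2·(1+8) − 2 = 16 → (1,16,8)

1,16,8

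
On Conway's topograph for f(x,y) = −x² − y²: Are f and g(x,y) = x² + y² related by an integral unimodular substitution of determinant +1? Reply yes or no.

D₁ = -4, D₂ = -4
f is negative-definite; reduce −f:
−f: reduced (well bottom): (1,0,1) with a≤c, −a<b≤a
flip sign back: reduced form of f is (-1,0,-1)
g: reduced (well bottom): (1,0,1) with a≤c, −a<b≤a
reduced forms (-1, 0, -1) vs (1, 0, 1) ⇒ inequivalent

no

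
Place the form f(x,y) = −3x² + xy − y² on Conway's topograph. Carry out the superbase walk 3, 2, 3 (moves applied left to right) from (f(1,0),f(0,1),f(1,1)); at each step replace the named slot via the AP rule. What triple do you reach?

start (-3,-1,-3) = (f(1,0),f(0,1),f(1,1))
replace slot 3: 2·((-3)+(-1)) − (-3) = -5 → (-3,-1,-5)
replace slot 2: 2·((-3)+(-5)) − (-1) = -15 → (-3,-15,-5)
replace slot 3: 2·((-3)+(-15)) − (-5) = -31 → (-3,-15,-31)

-3,-15,-31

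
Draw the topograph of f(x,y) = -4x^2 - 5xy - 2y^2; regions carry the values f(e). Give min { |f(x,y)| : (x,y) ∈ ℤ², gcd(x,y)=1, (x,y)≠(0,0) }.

translate: b→-3 (≡5 mod 8), so (4,5,2)→(4,-3,1)
flip: (4,-3,1)→(1,3,4)
translate: b→1 (≡3 mod 2), so (1,3,4)→(1,1,2)
reduced (well bottom): (1,1,2) with a≤c, −a<b≤a
well minimum |f| = |-1| = 1 (negative-definite)

1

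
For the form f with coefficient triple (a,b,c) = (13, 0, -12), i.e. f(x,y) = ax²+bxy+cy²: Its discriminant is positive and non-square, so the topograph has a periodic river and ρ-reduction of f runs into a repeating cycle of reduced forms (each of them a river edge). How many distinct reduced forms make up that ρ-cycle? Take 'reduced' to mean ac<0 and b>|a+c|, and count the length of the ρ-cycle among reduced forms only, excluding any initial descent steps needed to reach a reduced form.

D = 624, ⌊√D⌋ = 24
descent: ρ → (-12,24,1)  [lands on river]
river: ρ → (1,24,-12)
ρ-cycle length = 2 (tail of 1 descent step not counted)

2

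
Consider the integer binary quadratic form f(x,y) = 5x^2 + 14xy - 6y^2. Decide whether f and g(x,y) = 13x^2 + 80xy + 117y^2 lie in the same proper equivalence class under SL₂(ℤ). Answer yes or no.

D₁ = 316, D₂ = 316
river cycle of f (length 6): (-6, 10, 9), (9, 8, -7), (-7, 6, 10), (10, 14, -3), (-3, 16, 5), (5, 14, -6)
river cycle of g (length 6): (-6, 10, 9), (9, 8, -7), (-7, 6, 10), (10, 14, -3), (-3, 16, 5), (5, 14, -6)
cycles coincide ⇒ equivalent

yes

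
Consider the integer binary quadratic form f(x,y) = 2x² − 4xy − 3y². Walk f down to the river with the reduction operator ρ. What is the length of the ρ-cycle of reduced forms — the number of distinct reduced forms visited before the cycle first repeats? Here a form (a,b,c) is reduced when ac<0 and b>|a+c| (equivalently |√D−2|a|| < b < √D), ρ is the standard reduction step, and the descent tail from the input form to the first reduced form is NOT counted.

D = 40, ⌊√D⌋ = 6
descent: ρ → (-3,4,2)  [lands on river]
river: ρ → (2,4,-3)
river: ρ → (-3,2,3)
river: ρ → (3,4,-2)
river: ρ → (-2,4,3)
river: ρ → (3,2,-3)
ρ-cycle length = 6 (tail of 1 descent step not counted)

6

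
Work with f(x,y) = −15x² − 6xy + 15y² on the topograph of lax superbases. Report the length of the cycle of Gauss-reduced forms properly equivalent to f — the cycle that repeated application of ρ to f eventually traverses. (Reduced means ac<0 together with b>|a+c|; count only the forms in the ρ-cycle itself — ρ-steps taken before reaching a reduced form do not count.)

D = 936, ⌊√D⌋ = 30
descent: ρ → (15,6,-15)  [lands on river]
river: ρ → (-15,24,6)
river: ρ → (6,24,-15)
river: ρ → (-15,6,15)
river: ρ → (15,24,-6)
river: ρ → (-6,24,15)
ρ-cycle length = 6 (tail of 1 descent step not counted)

6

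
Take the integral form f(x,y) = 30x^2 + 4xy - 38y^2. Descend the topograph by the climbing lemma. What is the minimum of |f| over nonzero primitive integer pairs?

descent: ρ → (-38,-4,30)
descent: ρ → (30,64,-4)  [lands on river]
river: ρ → (-4,64,30)
river: ρ → (30,56,-12)
river: ρ → (-12,64,10)
river: ρ → (10,56,-36)
river: ρ → (-36,16,30)
river: ρ → (30,44,-22)
river: ρ → (-22,44,30)
river: ρ → (30,16,-36)
river: ρ → (-36,56,10)
river: ρ → (10,64,-12)
river: ρ → (-12,56,30)
closes: descent 2, river 12
min |a| on river = 4

4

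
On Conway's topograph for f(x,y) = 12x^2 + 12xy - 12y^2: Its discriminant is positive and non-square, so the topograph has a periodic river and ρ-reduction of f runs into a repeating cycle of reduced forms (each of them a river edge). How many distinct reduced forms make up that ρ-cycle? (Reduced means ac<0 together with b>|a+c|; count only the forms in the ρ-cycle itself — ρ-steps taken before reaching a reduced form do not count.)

D = 720, ⌊√D⌋ = 26
river: ρ → (-12,12,12)
river: ρ → (12,12,-12)
ρ-cycle length = 2 (tail of 0 descent steps not counted)

2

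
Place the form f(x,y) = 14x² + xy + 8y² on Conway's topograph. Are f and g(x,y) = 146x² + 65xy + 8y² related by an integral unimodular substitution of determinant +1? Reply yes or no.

D₁ = -447, D₂ = -447
f: flip: (14,1,8)→(8,-1,14)
f: reduced (well bottom): (8,-1,14) with a≤c, −a<b≤a
g: flip: (146,65,8)→(8,-65,146)
g: translate: b→-1 (≡-65 mod 16), so (8,-65,146)→(8,-1,14)
g: reduced (well bottom): (8,-1,14) with a≤c, −a<b≤a
reduced forms (8, -1, 14) vs (8, -1, 14) ⇒ equivalent

yes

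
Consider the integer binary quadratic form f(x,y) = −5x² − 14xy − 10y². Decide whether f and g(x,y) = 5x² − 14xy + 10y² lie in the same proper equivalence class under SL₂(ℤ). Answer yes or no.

D₁ = -4, D₂ = -4
f is negative-definite; reduce −f:
−f: translate: b→4 (≡14 mod 10), so (5,14,10)→(5,4,1)
−f: flip: (5,4,1)→(1,-4,5)
−f: translate: b→0 (≡-4 mod 2), so (1,-4,5)→(1,0,1)
−f: reduced (well bottom): (1,0,1) with a≤c, −a<b≤a
flip sign back: reduced form of f is (-1,0,-1)
g: translate: b→-4 (≡-14 mod 10), so (5,-14,10)→(5,-4,1)
g: flip: (5,-4,1)→(1,4,5)
g: translate: b→0 (≡4 mod 2), so (1,4,5)→(1,0,1)
g: reduced (well bottom): (1,0,1) with a≤c, −a<b≤a
reduced forms (-1, 0, -1) vs (1, 0, 1) ⇒ inequivalent

no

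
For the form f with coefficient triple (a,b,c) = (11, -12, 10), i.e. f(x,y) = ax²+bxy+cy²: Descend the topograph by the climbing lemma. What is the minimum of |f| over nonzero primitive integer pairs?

translate: b→10 (≡-12 mod 22), so (11,-12,10)→(11,10,9)
flip: (11,10,9)→(9,-10,11)
translate: b→8 (≡-10 mod 18), so (9,-10,11)→(9,8,10)
reduced (well bottom): (9,8,10) with a≤c, −a<b≤a
well minimum = a = 9

9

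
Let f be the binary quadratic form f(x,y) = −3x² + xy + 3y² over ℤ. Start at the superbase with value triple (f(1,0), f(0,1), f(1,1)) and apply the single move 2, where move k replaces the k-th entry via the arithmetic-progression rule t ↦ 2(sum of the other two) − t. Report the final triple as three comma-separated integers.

start (-3,3,1) = (f(1,0),f(0,1),f(1,1))
replace slot 2: 2·((-3)+1) − 3 = -7 → (-3,-7,1)

-3,-7,1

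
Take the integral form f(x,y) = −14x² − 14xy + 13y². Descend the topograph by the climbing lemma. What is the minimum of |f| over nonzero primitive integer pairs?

descent: ρ → (13,14,-14)  [lands on river]
river: ρ → (-14,14,13)
river: ρ → (13,12,-15)
river: ρ → (-15,18,10)
river: ρ → (10,22,-11)
river: ρ → (-11,22,10)
river: ρ → (10,18,-15)
river: ρ → (-15,12,13)
closes: descent 1, river 8
min |a| on river = 10

10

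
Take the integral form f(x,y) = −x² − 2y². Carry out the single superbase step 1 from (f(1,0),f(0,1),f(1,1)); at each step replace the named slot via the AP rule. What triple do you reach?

start (-1,-2,-3) = (f(1,0),f(0,1),f(1,1))
replace slot 1: 2·((-2)+(-3)) − (-1) = -9 → (-9,-2,-3)

-9,-2,-3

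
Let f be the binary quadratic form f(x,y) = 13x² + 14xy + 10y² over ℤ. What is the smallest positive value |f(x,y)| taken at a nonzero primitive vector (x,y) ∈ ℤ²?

translate: b→-12 (≡14 mod 26), so (13,14,10)→(13,-12,9)
flip: (13,-12,9)→(9,12,13)
translate: b→-6 (≡12 mod 18), so (9,12,13)→(9,-6,10)
reduced (well bottom): (9,-6,10) with a≤c, −a<b≤a
well minimum = a = 9

9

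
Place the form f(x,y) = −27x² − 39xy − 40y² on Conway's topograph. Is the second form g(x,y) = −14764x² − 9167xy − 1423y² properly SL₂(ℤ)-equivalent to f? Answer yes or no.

D₁ = -2799, D₂ = -2799
f is negative-definite; reduce −f:
−f: translate: b→-15 (≡39 mod 54), so (27,39,40)→(27,-15,28)
−f: reduced (well bottom): (27,-15,28) with a≤c, −a<b≤a
flip sign back: reduced form of f is (-27,15,-28)
g is negative-definite; reduce −g:
−g: flip: (14764,9167,1423)→(1423,-9167,14764)
−g: translate: b→-629 (≡-9167 mod 2846), so (1423,-9167,14764)→(1423,-629,70)
−g: flip: (1423,-629,70)→(70,629,1423)
−g: translate: b→69 (≡629 mod 140), so (70,629,1423)→(70,69,27)
−g: flip: (70,69,27)→(27,-69,70)
−g: translate: b→-15 (≡-69 mod 54), so (27,-69,70)→(27,-15,28)
−g: reduced (well bottom): (27,-15,28) with a≤c, −a<b≤a
flip sign back: reduced form of g is (-27,15,-28)
reduced forms (-27, 15, -28) vs (-27, 15, -28) ⇒ equivalent

yes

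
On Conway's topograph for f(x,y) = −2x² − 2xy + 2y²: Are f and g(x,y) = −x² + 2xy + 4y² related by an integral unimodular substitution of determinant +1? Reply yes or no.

D₁ = 20, D₂ = 20
river cycle of f (length 2): (2, 2, -2), (-2, 2, 2)
river cycle of g (length 2): (-1, 4, 1), (1, 4, -1)
cycles differ ⇒ inequivalent

no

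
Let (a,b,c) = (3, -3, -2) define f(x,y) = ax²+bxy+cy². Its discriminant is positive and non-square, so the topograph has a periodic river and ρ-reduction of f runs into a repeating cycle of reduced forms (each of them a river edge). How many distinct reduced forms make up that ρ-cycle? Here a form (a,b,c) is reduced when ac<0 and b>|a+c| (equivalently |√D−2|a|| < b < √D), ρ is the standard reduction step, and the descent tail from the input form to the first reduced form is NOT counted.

D = 33, ⌊√D⌋ = 5
descent: ρ → (-2,3,3)  [lands on river]
river: ρ → (3,3,-2)
river: ρ → (-2,5,1)
river: ρ → (1,5,-2)
ρ-cycle length = 4 (tail of 1 descent step not counted)

4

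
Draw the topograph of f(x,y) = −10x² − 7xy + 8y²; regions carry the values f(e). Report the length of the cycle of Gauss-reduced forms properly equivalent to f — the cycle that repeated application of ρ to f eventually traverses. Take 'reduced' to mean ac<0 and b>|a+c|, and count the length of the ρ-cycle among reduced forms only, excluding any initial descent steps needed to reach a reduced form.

D = 369, ⌊√D⌋ = 19
descent: ρ → (8,7,-10)  [lands on river]
river: ρ → (-10,13,5)
river: ρ → (5,17,-4)
river: ρ → (-4,15,9)
river: ρ → (9,3,-10)
river: ρ → (-10,17,2)
river: ρ → (2,19,-1)
river: ρ → (-1,19,2)
river: ρ → (2,17,-10)
river: ρ → (-10,3,9)
river: ρ → (9,15,-4)
river: ρ → (-4,17,5)
river: ρ → (5,13,-10)
river: ρ → (-10,7,8)
river: ρ → (8,9,-9)
river: ρ → (-9,9,8)
ρ-cycle length = 16 (tail of 1 descent step not counted)

16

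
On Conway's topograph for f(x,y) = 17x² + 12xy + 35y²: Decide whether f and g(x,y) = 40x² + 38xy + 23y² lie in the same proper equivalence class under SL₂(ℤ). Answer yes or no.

D₁ = -2236, D₂ = -2236
f: reduced (well bottom): (17,12,35) with a≤c, −a<b≤a
g: flip: (40,38,23)→(23,-38,40)
g: translate: b→8 (≡-38 mod 46), so (23,-38,40)→(23,8,25)
g: reduced (well bottom): (23,8,25) with a≤c, −a<b≤a
reduced forms (17, 12, 35) vs (23, 8, 25) ⇒ inequivalent

no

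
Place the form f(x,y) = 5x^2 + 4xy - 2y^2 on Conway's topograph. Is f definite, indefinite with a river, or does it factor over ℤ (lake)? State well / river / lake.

D = b²−4ac = 4² − 4·5·(-2) = 56
D > 0 non-square ⇒ indefinite ⇒ periodic river

river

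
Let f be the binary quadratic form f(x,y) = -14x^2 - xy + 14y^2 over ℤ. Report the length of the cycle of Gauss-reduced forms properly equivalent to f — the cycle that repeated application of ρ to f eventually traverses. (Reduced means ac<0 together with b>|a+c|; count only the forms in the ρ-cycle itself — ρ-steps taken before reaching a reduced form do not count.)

D = 785, ⌊√D⌋ = 28
descent: ρ → (14,1,-14)  [lands on river]
river: ρ → (-14,27,1)
river: ρ → (1,27,-14)
river: ρ → (-14,1,14)
river: ρ → (14,27,-1)
river: ρ → (-1,27,14)
ρ-cycle length = 6 (tail of 1 descent step not counted)

6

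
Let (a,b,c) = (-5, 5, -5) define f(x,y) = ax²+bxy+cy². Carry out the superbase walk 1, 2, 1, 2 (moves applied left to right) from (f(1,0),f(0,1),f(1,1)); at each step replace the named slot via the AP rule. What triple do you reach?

start (-5,-5,-5) = (f(1,0),f(0,1),f(1,1))
replace slot 1: 2·((-5)+(-5)) − (-5) = -15 → (-15,-5,-5)
replace slot 2: 2·((-15)+(-5)) − (-5) = -35 → (-15,-35,-5)
replace slot 1: 2·((-35)+(-5)) − (-15) = -65 → (-65,-35,-5)
replace slot 2: 2·((-65)+(-5)) − (-35) = -105 → (-65,-105,-5)

-65,-105,-5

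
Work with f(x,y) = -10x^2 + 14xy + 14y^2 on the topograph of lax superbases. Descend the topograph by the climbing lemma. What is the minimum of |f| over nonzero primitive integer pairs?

river: ρ → (14,14,-10)
river: ρ → (-10,26,2)
river: ρ → (2,26,-10)
river: ρ → (-10,14,14)
closes: descent 0, river 4
min |a| on river = 2

2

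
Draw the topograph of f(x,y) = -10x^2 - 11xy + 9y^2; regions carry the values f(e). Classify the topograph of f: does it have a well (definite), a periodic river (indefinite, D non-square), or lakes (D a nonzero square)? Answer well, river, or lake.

D = b²−4ac = (-11)² − 4·(-10)·9 = 481
D > 0 non-square ⇒ indefinite ⇒ periodic river

river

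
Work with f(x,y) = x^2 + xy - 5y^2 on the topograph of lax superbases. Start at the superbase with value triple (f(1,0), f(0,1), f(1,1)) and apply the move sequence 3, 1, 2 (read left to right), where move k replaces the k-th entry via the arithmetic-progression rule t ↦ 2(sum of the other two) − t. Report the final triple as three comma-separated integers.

start (1,-5,-3) = (f(1,0),f(0,1),f(1,1))
replace slot 3: 2·(1+(-5)) − (-3) = -5 → (1,-5,-5)
replace slot 1: 2·((-5)+(-5)) − 1 = -21 → (-21,-5,-5)
replace slot 2: 2·((-21)+(-5)) − (-5) = -47 → (-21,-47,-5)

-21,-47,-5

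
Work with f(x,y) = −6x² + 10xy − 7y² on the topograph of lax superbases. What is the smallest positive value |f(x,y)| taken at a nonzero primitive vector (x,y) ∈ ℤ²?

translate: b→2 (≡-10 mod 12), so (6,-10,7)→(6,2,3)
flip: (6,2,3)→(3,-2,6)
reduced (well bottom): (3,-2,6) with a≤c, −a<b≤a
well minimum |f| = |-3| = 3 (negative-definite)

3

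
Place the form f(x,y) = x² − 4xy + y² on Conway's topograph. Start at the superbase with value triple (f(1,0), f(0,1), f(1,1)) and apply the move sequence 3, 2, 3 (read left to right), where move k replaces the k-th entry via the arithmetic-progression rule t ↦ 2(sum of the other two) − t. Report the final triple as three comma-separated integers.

start (1,1,-2) = (f(1,0),f(0,1),f(1,1))
replace slot 3: 2·(1+1) − (-2) = 6 → (1,1,6)
replace slot 2: 2·(1+6) − 1 = 13 → (1,13,6)
replace slot 3: 2·(1+13) − 6 = 22 → (1,13,22)

1,13,22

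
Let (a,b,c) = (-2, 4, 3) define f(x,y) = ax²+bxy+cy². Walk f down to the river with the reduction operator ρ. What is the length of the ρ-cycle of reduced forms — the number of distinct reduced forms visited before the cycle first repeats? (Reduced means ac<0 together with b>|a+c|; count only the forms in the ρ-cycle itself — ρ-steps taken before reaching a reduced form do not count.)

D = 40, ⌊√D⌋ = 6
river: ρ → (3,2,-3)
river: ρ → (-3,4,2)
river: ρ → (2,4,-3)
river: ρ → (-3,2,3)
river: ρ → (3,4,-2)
river: ρ → (-2,4,3)
ρ-cycle length = 6 (tail of 0 descent steps not counted)

6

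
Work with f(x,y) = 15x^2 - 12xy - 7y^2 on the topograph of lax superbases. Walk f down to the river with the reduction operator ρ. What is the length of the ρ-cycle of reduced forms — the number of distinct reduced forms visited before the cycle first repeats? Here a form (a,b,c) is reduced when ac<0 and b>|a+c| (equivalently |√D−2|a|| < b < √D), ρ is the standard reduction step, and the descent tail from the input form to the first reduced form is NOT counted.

D = 564, ⌊√D⌋ = 23
descent: ρ → (-7,12,15)  [lands on river]
river: ρ → (15,18,-4)
river: ρ → (-4,22,5)
river: ρ → (5,18,-12)
river: ρ → (-12,6,11)
river: ρ → (11,16,-7)
ρ-cycle length = 6 (tail of 1 descent step not counted)

6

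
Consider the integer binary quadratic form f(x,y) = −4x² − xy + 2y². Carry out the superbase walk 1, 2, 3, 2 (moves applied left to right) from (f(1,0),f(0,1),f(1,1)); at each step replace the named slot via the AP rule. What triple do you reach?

start (-4,2,-3) = (f(1,0),f(0,1),f(1,1))
replace slot 1: 2·(2+(-3)) − (-4) = 2 → (2,2,-3)
replace slot 2: 2·(2+(-3)) − 2 = -4 → (2,-4,-3)
replace slot 3: 2·(2+(-4)) − (-3) = -1 → (2,-4,-1)
replace slot 2: 2·(2+(-1)) − (-4) = 6 → (2,6,-1)

2,6,-1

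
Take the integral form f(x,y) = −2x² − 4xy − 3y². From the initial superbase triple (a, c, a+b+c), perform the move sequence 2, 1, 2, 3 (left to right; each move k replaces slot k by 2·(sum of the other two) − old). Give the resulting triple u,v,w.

start (-2,-3,-9) = (f(1,0),f(0,1),f(1,1))
replace slot 2: 2·((-2)+(-9)) − (-3) = -19 → (-2,-19,-9)
replace slot 1: 2·((-19)+(-9)) − (-2) = -54 → (-54,-19,-9)
replace slot 2: 2·((-54)+(-9)) − (-19) = -107 → (-54,-107,-9)
replace slot 3: 2·((-54)+(-107)) − (-9) = -313 → (-54,-107,-313)

-54,-107,-313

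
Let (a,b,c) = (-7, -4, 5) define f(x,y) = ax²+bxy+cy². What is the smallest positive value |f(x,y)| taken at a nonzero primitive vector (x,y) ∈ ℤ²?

descent: ρ → (5,4,-7)  [lands on river]
river: ρ → (-7,10,2)
river: ρ → (2,10,-7)
river: ρ → (-7,4,5)
river: ρ → (5,6,-6)
river: ρ → (-6,6,5)
closes: descent 1, river 6
min |a| on river = 2

2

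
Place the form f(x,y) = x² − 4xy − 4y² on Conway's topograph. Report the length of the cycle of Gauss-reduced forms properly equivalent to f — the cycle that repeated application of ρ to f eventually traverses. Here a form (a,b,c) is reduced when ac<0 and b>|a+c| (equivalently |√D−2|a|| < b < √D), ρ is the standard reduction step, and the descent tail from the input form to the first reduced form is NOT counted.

D = 32, ⌊√D⌋ = 5
descent: ρ → (-4,4,1)  [lands on river]
river: ρ → (1,4,-4)
ρ-cycle length = 2 (tail of 1 descent step not counted)

2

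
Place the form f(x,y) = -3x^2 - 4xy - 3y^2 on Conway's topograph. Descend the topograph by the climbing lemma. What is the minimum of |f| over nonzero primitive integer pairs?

translate: b→-2 (≡4 mod 6), so (3,4,3)→(3,-2,2)
flip: (3,-2,2)→(2,2,3)
reduced (well bottom): (2,2,3) with a≤c, −a<b≤a
well minimum |f| = |-2| = 2 (negative-definite)

2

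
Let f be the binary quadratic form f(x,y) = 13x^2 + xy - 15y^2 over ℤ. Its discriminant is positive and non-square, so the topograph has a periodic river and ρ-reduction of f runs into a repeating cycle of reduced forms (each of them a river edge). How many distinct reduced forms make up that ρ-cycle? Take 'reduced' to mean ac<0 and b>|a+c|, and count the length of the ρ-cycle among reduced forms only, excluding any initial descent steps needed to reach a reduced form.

D = 781, ⌊√D⌋ = 27
descent: ρ → (-15,-1,13)
descent: ρ → (13,27,-1)  [lands on river]
river: ρ → (-1,27,13)
river: ρ → (13,25,-3)
river: ρ → (-3,23,21)
river: ρ → (21,19,-5)
river: ρ → (-5,21,17)
river: ρ → (17,13,-9)
river: ρ → (-9,23,7)
river: ρ → (7,19,-15)
river: ρ → (-15,11,11)
river: ρ → (11,11,-15)
river: ρ → (-15,19,7)
river: ρ → (7,23,-9)
river: ρ → (-9,13,17)
river: ρ → (17,21,-5)
river: ρ → (-5,19,21)
river: ρ → (21,23,-3)
river: ρ → (-3,25,13)
ρ-cycle length = 18 (tail of 2 descent steps not counted)

18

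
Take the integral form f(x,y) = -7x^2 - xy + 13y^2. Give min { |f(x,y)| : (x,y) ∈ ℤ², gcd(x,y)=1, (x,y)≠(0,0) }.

descent: ρ → (13,1,-7)
descent: ρ → (-7,13,7)  [lands on river]
river: ρ → (7,15,-5)
river: ρ → (-5,15,7)
river: ρ → (7,13,-7)
river: ρ → (-7,15,5)
river: ρ → (5,15,-7)
closes: descent 2, river 6
min |a| on river = 5

5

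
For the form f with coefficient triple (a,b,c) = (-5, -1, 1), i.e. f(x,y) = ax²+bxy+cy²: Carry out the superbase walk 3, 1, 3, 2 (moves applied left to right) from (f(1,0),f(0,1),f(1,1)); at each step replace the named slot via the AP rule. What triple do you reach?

start (-5,1,-5) = (f(1,0),f(0,1),f(1,1))
replace slot 3: 2·((-5)+1) − (-5) = -3 → (-5,1,-3)
replace slot 1: 2·(1+(-3)) − (-5) = 1 → (1,1,-3)
replace slot 3: 2·(1+1) − (-3) = 7 → (1,1,7)
replace slot 2: 2·(1+7) − 1 = 15 → (1,15,7)

1,15,7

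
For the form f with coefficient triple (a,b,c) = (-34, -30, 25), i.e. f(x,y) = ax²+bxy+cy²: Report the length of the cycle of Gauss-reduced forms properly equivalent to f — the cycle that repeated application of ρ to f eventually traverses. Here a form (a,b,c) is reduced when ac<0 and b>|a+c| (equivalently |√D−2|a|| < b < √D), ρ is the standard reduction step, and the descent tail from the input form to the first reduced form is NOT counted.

D = 4300, ⌊√D⌋ = 65
descent: ρ → (25,30,-34)  [lands on river]
river: ρ → (-34,38,21)
river: ρ → (21,46,-26)
river: ρ → (-26,58,9)
river: ρ → (9,50,-50)
river: ρ → (-50,50,9)
river: ρ → (9,58,-26)
river: ρ → (-26,46,21)
river: ρ → (21,38,-34)
river: ρ → (-34,30,25)
river: ρ → (25,20,-39)
river: ρ → (-39,58,6)
river: ρ → (6,62,-19)
river: ρ → (-19,52,21)
river: ρ → (21,32,-39)
river: ρ → (-39,46,14)
river: ρ → (14,38,-51)
river: ρ → (-51,64,1)
river: ρ → (1,64,-51)
river: ρ → (-51,38,14)
river: ρ → (14,46,-39)
river: ρ → (-39,32,21)
river: ρ → (21,52,-19)
river: ρ → (-19,62,6)
river: ρ → (6,58,-39)
river: ρ → (-39,20,25)
ρ-cycle length = 26 (tail of 1 descent step not counted)

26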